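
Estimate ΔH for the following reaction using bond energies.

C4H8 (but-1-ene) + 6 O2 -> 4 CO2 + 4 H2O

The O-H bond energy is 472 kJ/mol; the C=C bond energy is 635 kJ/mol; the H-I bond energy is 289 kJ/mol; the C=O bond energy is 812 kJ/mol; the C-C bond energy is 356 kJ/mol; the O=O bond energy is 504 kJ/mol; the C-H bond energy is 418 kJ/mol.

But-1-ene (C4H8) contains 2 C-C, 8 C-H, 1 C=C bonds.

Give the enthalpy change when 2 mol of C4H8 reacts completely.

Bonds broken (reactants):
  C-C: 2 × 356 = 712
  C-H: 8 × 418 = 3344
  C=C: 1 × 635 = 635
  O=O: 6 × 504 = 3024
  Σ(broken) = 7715 kJ
Bonds formed (products):
  C=O: 8 × 812 = 6496
  O-H: 8 × 472 = 3776
  Σ(formed) = 10272 kJ
ΔH = Σ(broken) − Σ(formed) = 7715 − 10272 = −2557 kJ
For 2× the reaction as written: 2 × (−2557) = −5114 kJ

ΔH = −5114 kJ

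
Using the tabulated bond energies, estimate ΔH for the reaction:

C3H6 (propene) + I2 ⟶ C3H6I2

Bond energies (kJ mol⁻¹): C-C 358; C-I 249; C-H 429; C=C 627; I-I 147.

Bonds broken (reactants):
  C-C: 1 × 358 = 358
  C-H: 6 × 429 = 2574
  C=C: 1 × 627 = 627
  I-I: 1 × 147 = 147
  Σ(broken) = 3706 kJ
Bonds formed (products):
  C-C: 2 × 358 = 716
  C-H: 6 × 429 = 2574
  C-I: 2 × 249 = 498
  Σ(formed) = 3788 kJ
ΔH = Σ(broken) − Σ(formed) = 3706 − 3788 = −82 kJ

ΔH ≈ −82 kJ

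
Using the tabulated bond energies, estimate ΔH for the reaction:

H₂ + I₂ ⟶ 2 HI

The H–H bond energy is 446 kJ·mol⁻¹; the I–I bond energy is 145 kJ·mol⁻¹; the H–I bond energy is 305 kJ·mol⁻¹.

Bonds broken (reactants):
  H–H: 1 × 446 = 446
  I–I: 1 × 145 = 145
  Σ(broken) = 591 kJ
Bonds formed (products):
  H–I: 2 × 305 = 610
  Σ(formed) = 610 kJ
ΔH = Σ(broken) − Σ(formed) = 591 − 610 = −19 kJ

ΔH ≈ −19 kJ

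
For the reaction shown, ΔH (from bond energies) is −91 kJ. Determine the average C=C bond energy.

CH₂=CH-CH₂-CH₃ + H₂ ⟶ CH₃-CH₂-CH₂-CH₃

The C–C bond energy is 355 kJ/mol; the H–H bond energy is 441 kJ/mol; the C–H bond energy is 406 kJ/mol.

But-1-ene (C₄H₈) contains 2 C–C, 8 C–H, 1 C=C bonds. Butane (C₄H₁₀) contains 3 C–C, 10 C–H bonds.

D(C=C) ≈ 635 kJ/mol

Let D be the C=C bond energy.
Σ(broken) = 2×355 + 8×406 + 1×D + 1×441 = 4399 + D
Σ(formed) = 3×355 + 10×406 = 5125
ΔH = Σ(broken) − Σ(formed) = (4399 + D) − (5125) = −726 + D
Setting this equal to −91 kJ gives D = 635 kJ/mol.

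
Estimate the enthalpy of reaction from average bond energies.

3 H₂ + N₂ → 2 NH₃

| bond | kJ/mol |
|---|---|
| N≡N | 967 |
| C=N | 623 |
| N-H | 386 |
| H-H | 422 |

ΔH ≈ −83 kJ

Bonds broken (reactants):
  H-H: 3 × 422 = 1266
  N≡N: 1 × 967 = 967
  Σ(broken) = 2233 kJ
Bonds formed (products):
  N-H: 6 × 386 = 2316
  Σ(formed) = 2316 kJ
ΔH = Σ(broken) − Σ(formed) = 2233 − 2316 = −83 kJ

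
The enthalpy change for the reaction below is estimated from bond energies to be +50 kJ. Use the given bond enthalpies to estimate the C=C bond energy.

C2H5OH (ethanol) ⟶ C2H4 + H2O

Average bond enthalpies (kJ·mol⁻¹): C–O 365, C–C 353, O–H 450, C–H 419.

Let D be the C=C bond energy.
Σ(broken) = 1×353 + 5×419 + 1×365 + 1×450 = 3263
Σ(formed) = 4×419 + 1×D + 2×450 = 2576 + D
ΔH = Σ(broken) − Σ(formed) = (3263) − (2576 + D) = +687 − D
Setting this equal to +50 kJ gives D = 637 kJ/mol.

D(C=C) ≈ 637 kJ/mol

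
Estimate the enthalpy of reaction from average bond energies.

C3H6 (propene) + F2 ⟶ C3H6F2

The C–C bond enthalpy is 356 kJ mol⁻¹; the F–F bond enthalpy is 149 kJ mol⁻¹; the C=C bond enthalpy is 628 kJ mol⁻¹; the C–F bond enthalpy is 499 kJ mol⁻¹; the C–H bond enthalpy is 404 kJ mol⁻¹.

ΔH ≈ −577 kJ

Bonds broken (reactants):
  C–C: 1 × 356 = 356
  C–H: 6 × 404 = 2424
  C=C: 1 × 628 = 628
  F–F: 1 × 149 = 149
  Σ(broken) = 3557 kJ
Bonds formed (products):
  C–C: 2 × 356 = 712
  C–F: 2 × 499 = 998
  C–H: 6 × 404 = 2424
  Σ(formed) = 4134 kJ
ΔH = Σ(broken) − Σ(formed) = 3557 − 4134 = −577 kJ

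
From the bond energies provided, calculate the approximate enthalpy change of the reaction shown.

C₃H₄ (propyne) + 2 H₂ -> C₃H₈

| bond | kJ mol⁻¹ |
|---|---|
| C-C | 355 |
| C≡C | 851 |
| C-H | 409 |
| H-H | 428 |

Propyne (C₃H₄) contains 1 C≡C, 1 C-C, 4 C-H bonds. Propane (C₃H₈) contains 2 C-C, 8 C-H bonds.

Bonds broken (reactants):
  C≡C: 1 × 851 = 851
  C-C: 1 × 355 = 355
  C-H: 4 × 409 = 1636
  H-H: 2 × 428 = 856
  Σ(broken) = 3698 kJ
Bonds formed (products):
  C-C: 2 × 355 = 710
  C-H: 8 × 409 = 3272
  Σ(formed) = 3982 kJ
ΔH = Σ(broken) − Σ(formed) = 3698 − 3982 = −284 kJ

ΔH ≈ −284 kJ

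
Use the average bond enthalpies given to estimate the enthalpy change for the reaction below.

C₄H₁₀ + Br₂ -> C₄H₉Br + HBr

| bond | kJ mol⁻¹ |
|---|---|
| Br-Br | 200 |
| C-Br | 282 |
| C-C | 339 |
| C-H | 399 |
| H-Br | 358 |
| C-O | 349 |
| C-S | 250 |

ΔH ≈ −41 kJ

Bonds broken (reactants):
  Br-Br: 1 × 200 = 200
  C-C: 3 × 339 = 1017
  C-H: 10 × 399 = 3990
  Σ(broken) = 5207 kJ
Bonds formed (products):
  C-Br: 1 × 282 = 282
  C-C: 3 × 339 = 1017
  C-H: 9 × 399 = 3591
  H-Br: 1 × 358 = 358
  Σ(formed) = 5248 kJ
ΔH = Σ(broken) − Σ(formed) = 5207 − 5248 = −41 kJ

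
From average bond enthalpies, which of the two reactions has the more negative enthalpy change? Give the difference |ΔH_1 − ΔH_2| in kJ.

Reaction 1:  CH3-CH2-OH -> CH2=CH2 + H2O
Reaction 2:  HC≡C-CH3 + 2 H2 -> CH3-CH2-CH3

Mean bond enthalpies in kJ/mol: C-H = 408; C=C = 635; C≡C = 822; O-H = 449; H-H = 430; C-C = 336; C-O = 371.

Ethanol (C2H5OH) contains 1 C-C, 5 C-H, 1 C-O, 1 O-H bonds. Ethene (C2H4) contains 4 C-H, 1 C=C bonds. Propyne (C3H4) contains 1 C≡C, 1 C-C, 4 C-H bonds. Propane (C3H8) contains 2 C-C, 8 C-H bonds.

Reaction 2, by 317 kJ

Reaction 1:
  Bonds broken (reactants):
    C-C: 1 × 336 = 336
    C-H: 5 × 408 = 2040
    C-O: 1 × 371 = 371
    O-H: 1 × 449 = 449
    Σ(broken) = 3196 kJ
  Bonds formed (products):
    C-H: 4 × 408 = 1632
    C=C: 1 × 635 = 635
    O-H: 2 × 449 = 898
    Σ(formed) = 3165 kJ
  ΔH_1 = 3196 − 3165 = +31 kJ
Reaction 2:
  Bonds broken (reactants):
    C≡C: 1 × 822 = 822
    C-C: 1 × 336 = 336
    C-H: 4 × 408 = 1632
    H-H: 2 × 430 = 860
    Σ(broken) = 3650 kJ
  Bonds formed (products):
    C-C: 2 × 336 = 672
    C-H: 8 × 408 = 3264
    Σ(formed) = 3936 kJ
  ΔH_2 = 3650 − 3936 = −286 kJ
ΔH_1 − ΔH_2 = +317 kJ, so reaction 2 has the more negative ΔH; |ΔH_1 − ΔH_2| = 317 kJ.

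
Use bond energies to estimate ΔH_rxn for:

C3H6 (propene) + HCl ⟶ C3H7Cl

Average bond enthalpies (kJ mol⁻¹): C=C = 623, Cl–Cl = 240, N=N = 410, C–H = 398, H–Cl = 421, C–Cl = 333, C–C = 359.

ΔH ≈ −46 kJ

Bonds broken (reactants):
  C–C: 1 × 359 = 359
  C–H: 6 × 398 = 2388
  C=C: 1 × 623 = 623
  H–Cl: 1 × 421 = 421
  Σ(broken) = 3791 kJ
Bonds formed (products):
  C–C: 2 × 359 = 718
  C–Cl: 1 × 333 = 333
  C–H: 7 × 398 = 2786
  Σ(formed) = 3837 kJ
ΔH = Σ(broken) − Σ(formed) = 3791 − 3837 = −46 kJ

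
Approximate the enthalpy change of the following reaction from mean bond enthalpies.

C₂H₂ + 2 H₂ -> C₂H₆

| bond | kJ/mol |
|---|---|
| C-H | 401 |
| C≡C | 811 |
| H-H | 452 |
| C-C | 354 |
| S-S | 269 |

Bonds broken (reactants):
  C≡C: 1 × 811 = 811
  C-H: 2 × 401 = 802
  H-H: 2 × 452 = 904
  Σ(broken) = 2517 kJ
Bonds formed (products):
  C-C: 1 × 354 = 354
  C-H: 6 × 401 = 2406
  Σ(formed) = 2760 kJ
ΔH = Σ(broken) − Σ(formed) = 2517 − 2760 = −243 kJ

ΔH ≈ −243 kJ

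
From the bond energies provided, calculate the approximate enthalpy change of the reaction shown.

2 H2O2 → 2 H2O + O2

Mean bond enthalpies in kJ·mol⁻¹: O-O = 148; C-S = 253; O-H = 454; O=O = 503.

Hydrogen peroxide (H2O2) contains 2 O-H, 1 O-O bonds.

ΔH ≈ −207 kJ

Bonds broken (reactants):
  O-H: 4 × 454 = 1816
  O-O: 2 × 148 = 296
  Σ(broken) = 2112 kJ
Bonds formed (products):
  O-H: 4 × 454 = 1816
  O=O: 1 × 503 = 503
  Σ(formed) = 2319 kJ
ΔH = Σ(broken) − Σ(formed) = 2112 − 2319 = −207 kJ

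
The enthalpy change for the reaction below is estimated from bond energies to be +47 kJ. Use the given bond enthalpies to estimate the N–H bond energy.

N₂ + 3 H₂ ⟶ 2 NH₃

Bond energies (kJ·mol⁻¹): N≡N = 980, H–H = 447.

Let D be the N–H bond energy.
Σ(broken) = 3×447 + 1×980 = 2321
Σ(formed) = 6×D = 6D
ΔH = Σ(broken) − Σ(formed) = (2321) − (6D) = +2321 − 6D
Setting this equal to +47 kJ gives 6D = 2274, so D = 379 kJ/mol.

D(N–H) ≈ 379 kJ/mol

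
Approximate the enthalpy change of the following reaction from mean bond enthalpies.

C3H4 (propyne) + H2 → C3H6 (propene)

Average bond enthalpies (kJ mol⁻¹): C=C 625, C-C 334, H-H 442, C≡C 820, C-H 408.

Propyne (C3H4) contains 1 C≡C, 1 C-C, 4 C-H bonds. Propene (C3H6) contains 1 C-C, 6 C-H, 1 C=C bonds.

Bonds broken (reactants):
  C≡C: 1 × 820 = 820
  C-C: 1 × 334 = 334
  C-H: 4 × 408 = 1632
  H-H: 1 × 442 = 442
  Σ(broken) = 3228 kJ
Bonds formed (products):
  C-C: 1 × 334 = 334
  C-H: 6 × 408 = 2448
  C=C: 1 × 625 = 625
  Σ(formed) = 3407 kJ
ΔH = Σ(broken) − Σ(formed) = 3228 − 3407 = −179 kJ

ΔH ≈ −179 kJ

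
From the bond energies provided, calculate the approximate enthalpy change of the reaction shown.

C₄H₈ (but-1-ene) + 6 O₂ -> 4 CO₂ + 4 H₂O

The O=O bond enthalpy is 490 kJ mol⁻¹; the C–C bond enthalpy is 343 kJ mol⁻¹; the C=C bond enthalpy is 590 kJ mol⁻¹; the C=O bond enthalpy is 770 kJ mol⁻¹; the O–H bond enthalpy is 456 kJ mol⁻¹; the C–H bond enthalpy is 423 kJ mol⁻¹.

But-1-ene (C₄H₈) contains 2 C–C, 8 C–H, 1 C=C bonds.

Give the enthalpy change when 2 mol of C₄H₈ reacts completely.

ΔH = −4416 kJ

Bonds broken (reactants):
  C–C: 2 × 343 = 686
  C–H: 8 × 423 = 3384
  C=C: 1 × 590 = 590
  O=O: 6 × 490 = 2940
  Σ(broken) = 7600 kJ
Bonds formed (products):
  C=O: 8 × 770 = 6160
  O–H: 8 × 456 = 3648
  Σ(formed) = 9808 kJ
ΔH = Σ(broken) − Σ(formed) = 7600 − 9808 = −2208 kJ
For 2× the reaction as written: 2 × (−2208) = −4416 kJ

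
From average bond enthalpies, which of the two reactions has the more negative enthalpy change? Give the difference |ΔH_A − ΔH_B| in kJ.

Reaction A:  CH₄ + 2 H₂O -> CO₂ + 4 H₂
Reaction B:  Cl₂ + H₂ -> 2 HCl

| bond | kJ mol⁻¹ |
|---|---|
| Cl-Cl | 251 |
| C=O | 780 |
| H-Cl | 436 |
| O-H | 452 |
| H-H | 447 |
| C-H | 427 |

Reaction B, by 342 kJ

Reaction A:
  Bonds broken (reactants):
    C-H: 4 × 427 = 1708
    O-H: 4 × 452 = 1808
    Σ(broken) = 3516 kJ
  Bonds formed (products):
    C=O: 2 × 780 = 1560
    H-H: 4 × 447 = 1788
    Σ(formed) = 3348 kJ
  ΔH_A = 3516 − 3348 = +168 kJ
Reaction B:
  Bonds broken (reactants):
    Cl-Cl: 1 × 251 = 251
    H-H: 1 × 447 = 447
    Σ(broken) = 698 kJ
  Bonds formed (products):
    H-Cl: 2 × 436 = 872
    Σ(formed) = 872 kJ
  ΔH_B = 698 − 872 = −174 kJ
ΔH_A − ΔH_B = +342 kJ, so reaction B has the more negative ΔH; |ΔH_A − ΔH_B| = 342 kJ.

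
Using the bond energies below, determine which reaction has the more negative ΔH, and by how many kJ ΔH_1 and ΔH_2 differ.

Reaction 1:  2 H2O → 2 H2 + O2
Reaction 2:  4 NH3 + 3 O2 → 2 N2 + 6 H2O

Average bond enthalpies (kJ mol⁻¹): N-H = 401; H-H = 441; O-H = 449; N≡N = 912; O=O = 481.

Reaction 1:
  Bonds broken (reactants):
    O-H: 4 × 449 = 1796
    Σ(broken) = 1796 kJ
  Bonds formed (products):
    H-H: 2 × 441 = 882
    O=O: 1 × 481 = 481
    Σ(formed) = 1363 kJ
  ΔH_1 = 1796 − 1363 = +433 kJ
Reaction 2:
  Bonds broken (reactants):
    N-H: 12 × 401 = 4812
    O=O: 3 × 481 = 1443
    Σ(broken) = 6255 kJ
  Bonds formed (products):
    N≡N: 2 × 912 = 1824
    O-H: 12 × 449 = 5388
    Σ(formed) = 7212 kJ
  ΔH_2 = 6255 − 7212 = −957 kJ
ΔH_1 − ΔH_2 = +1390 kJ, so reaction 2 has the more negative ΔH; |ΔH_1 − ΔH_2| = 1390 kJ.

Reaction 2, by 1390 kJ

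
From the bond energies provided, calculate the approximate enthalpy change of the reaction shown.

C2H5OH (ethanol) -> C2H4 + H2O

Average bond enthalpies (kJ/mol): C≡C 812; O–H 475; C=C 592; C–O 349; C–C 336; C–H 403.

Bonds broken (reactants):
  C–C: 1 × 336 = 336
  C–H: 5 × 403 = 2015
  C–O: 1 × 349 = 349
  O–H: 1 × 475 = 475
  Σ(broken) = 3175 kJ
Bonds formed (products):
  C–H: 4 × 403 = 1612
  C=C: 1 × 592 = 592
  O–H: 2 × 475 = 950
  Σ(formed) = 3154 kJ
ΔH = Σ(broken) − Σ(formed) = 3175 − 3154 = +21 kJ

ΔH ≈ +21 kJ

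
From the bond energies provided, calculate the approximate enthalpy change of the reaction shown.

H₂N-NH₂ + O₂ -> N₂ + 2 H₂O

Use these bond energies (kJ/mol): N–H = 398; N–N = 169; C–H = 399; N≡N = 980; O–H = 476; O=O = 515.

ΔH ≈ −608 kJ

Bonds broken (reactants):
  N–H: 4 × 398 = 1592
  N–N: 1 × 169 = 169
  O=O: 1 × 515 = 515
  Σ(broken) = 2276 kJ
Bonds formed (products):
  N≡N: 1 × 980 = 980
  O–H: 4 × 476 = 1904
  Σ(formed) = 2884 kJ
ΔH = Σ(broken) − Σ(formed) = 2276 − 2884 = −608 kJ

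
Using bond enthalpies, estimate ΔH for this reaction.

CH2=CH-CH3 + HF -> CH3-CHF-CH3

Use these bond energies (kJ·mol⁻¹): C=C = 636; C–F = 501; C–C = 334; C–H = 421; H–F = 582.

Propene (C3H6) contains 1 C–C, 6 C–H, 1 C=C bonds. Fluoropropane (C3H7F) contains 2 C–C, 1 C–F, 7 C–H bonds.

ΔH ≈ −38 kJ

Bonds broken (reactants):
  C–C: 1 × 334 = 334
  C–H: 6 × 421 = 2526
  C=C: 1 × 636 = 636
  H–F: 1 × 582 = 582
  Σ(broken) = 4078 kJ
Bonds formed (products):
  C–C: 2 × 334 = 668
  C–F: 1 × 501 = 501
  C–H: 7 × 421 = 2947
  Σ(formed) = 4116 kJ
ΔH = Σ(broken) − Σ(formed) = 4078 − 4116 = −38 kJ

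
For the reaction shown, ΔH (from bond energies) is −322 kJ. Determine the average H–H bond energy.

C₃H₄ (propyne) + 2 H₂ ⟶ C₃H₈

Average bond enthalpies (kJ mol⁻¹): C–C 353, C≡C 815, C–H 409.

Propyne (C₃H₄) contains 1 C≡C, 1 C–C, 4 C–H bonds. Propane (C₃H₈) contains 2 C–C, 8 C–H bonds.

Let D be the H–H bond energy.
Σ(broken) = 1×815 + 1×353 + 4×409 + 2×D = 2804 + 2D
Σ(formed) = 2×353 + 8×409 = 3978
ΔH = Σ(broken) − Σ(formed) = (2804 + 2D) − (3978) = −1174 + 2D
Setting this equal to −322 kJ gives 2D = 852, so D = 426 kJ/mol.

D(H–H) ≈ 426 kJ/mol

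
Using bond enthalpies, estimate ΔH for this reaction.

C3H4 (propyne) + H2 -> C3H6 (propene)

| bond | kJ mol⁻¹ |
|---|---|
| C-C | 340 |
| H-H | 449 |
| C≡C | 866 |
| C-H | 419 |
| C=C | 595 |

Bonds broken (reactants):
  C≡C: 1 × 866 = 866
  C-C: 1 × 340 = 340
  C-H: 4 × 419 = 1676
  H-H: 1 × 449 = 449
  Σ(broken) = 3331 kJ
Bonds formed (products):
  C-C: 1 × 340 = 340
  C-H: 6 × 419 = 2514
  C=C: 1 × 595 = 595
  Σ(formed) = 3449 kJ
ΔH = Σ(broken) − Σ(formed) = 3331 − 3449 = −118 kJ

ΔH ≈ −118 kJ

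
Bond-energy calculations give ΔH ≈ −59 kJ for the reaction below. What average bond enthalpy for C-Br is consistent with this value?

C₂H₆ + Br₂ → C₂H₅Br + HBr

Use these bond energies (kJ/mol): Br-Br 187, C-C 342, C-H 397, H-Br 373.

D(C-Br) ≈ 270 kJ/mol

Let D be the C-Br bond energy.
Σ(broken) = 1×187 + 1×342 + 6×397 = 2911
Σ(formed) = 1×D + 1×342 + 5×397 + 1×373 = 2700 + D
ΔH = Σ(broken) − Σ(formed) = (2911) − (2700 + D) = +211 − D
Setting this equal to −59 kJ gives D = 270 kJ/mol.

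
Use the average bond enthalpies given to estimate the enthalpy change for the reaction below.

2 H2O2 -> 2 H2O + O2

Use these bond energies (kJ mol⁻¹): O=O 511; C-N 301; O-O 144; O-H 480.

Bonds broken (reactants):
  O-H: 4 × 480 = 1920
  O-O: 2 × 144 = 288
  Σ(broken) = 2208 kJ
Bonds formed (products):
  O-H: 4 × 480 = 1920
  O=O: 1 × 511 = 511
  Σ(formed) = 2431 kJ
ΔH = Σ(broken) − Σ(formed) = 2208 − 2431 = −223 kJ

ΔH ≈ −223 kJ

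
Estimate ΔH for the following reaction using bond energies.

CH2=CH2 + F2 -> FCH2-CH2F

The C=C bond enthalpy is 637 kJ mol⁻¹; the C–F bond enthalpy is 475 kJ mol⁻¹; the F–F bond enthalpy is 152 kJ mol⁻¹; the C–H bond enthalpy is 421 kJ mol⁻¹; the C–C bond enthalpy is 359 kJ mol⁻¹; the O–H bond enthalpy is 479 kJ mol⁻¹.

Bonds broken (reactants):
  C–H: 4 × 421 = 1684
  C=C: 1 × 637 = 637
  F–F: 1 × 152 = 152
  Σ(broken) = 2473 kJ
Bonds formed (products):
  C–C: 1 × 359 = 359
  C–F: 2 × 475 = 950
  C–H: 4 × 421 = 1684
  Σ(formed) = 2993 kJ
ΔH = Σ(broken) − Σ(formed) = 2473 − 2993 = −520 kJ

ΔH ≈ −520 kJ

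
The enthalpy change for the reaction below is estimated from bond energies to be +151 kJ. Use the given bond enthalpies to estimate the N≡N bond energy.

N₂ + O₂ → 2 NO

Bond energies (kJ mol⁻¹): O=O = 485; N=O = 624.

D(N≡N) ≈ 914 kJ/mol

Let D be the N≡N bond energy.
Σ(broken) = 1×D + 1×485 = 485 + D
Σ(formed) = 2×624 = 1248
ΔH = Σ(broken) − Σ(formed) = (485 + D) − (1248) = −763 + D
Setting this equal to +151 kJ gives D = 914 kJ/mol.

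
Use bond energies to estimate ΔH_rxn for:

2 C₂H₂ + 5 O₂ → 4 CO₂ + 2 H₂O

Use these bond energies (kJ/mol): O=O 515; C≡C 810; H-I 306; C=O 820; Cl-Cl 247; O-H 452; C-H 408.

ΔH ≈ −2541 kJ

Bonds broken (reactants):
  C≡C: 2 × 810 = 1620
  C-H: 4 × 408 = 1632
  O=O: 5 × 515 = 2575
  Σ(broken) = 5827 kJ
Bonds formed (products):
  C=O: 8 × 820 = 6560
  O-H: 4 × 452 = 1808
  Σ(formed) = 8368 kJ
ΔH = Σ(broken) − Σ(formed) = 5827 − 8368 = −2541 kJ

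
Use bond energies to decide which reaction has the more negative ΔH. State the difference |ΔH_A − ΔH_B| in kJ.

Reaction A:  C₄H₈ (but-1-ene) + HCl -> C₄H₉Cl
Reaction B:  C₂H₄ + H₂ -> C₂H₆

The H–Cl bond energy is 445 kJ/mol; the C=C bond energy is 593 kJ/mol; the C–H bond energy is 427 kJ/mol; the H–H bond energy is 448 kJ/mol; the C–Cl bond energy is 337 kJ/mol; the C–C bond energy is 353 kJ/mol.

Reaction A:
  Bonds broken (reactants):
    C–C: 2 × 353 = 706
    C–H: 8 × 427 = 3416
    C=C: 1 × 593 = 593
    H–Cl: 1 × 445 = 445
    Σ(broken) = 5160 kJ
  Bonds formed (products):
    C–C: 3 × 353 = 1059
    C–Cl: 1 × 337 = 337
    C–H: 9 × 427 = 3843
    Σ(formed) = 5239 kJ
  ΔH_A = 5160 − 5239 = −79 kJ
Reaction B:
  Bonds broken (reactants):
    C–H: 4 × 427 = 1708
    C=C: 1 × 593 = 593
    H–H: 1 × 448 = 448
    Σ(broken) = 2749 kJ
  Bonds formed (products):
    C–C: 1 × 353 = 353
    C–H: 6 × 427 = 2562
    Σ(formed) = 2915 kJ
  ΔH_B = 2749 − 2915 = −166 kJ
ΔH_A − ΔH_B = +87 kJ, so reaction B has the more negative ΔH; |ΔH_A − ΔH_B| = 87 kJ.

Reaction B, by 87 kJ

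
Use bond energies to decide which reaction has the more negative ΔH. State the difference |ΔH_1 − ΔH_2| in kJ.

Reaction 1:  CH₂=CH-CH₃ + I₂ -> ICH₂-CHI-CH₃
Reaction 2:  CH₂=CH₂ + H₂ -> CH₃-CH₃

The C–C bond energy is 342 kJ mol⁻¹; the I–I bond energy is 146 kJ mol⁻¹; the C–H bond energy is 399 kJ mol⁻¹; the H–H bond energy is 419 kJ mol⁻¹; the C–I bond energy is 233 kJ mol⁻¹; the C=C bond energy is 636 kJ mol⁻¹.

Reaction 1:
  Bonds broken (reactants):
    C–C: 1 × 342 = 342
    C–H: 6 × 399 = 2394
    C=C: 1 × 636 = 636
    I–I: 1 × 146 = 146
    Σ(broken) = 3518 kJ
  Bonds formed (products):
    C–C: 2 × 342 = 684
    C–H: 6 × 399 = 2394
    C–I: 2 × 233 = 466
    Σ(formed) = 3544 kJ
  ΔH_1 = 3518 − 3544 = −26 kJ
Reaction 2:
  Bonds broken (reactants):
    C–H: 4 × 399 = 1596
    C=C: 1 × 636 = 636
    H–H: 1 × 419 = 419
    Σ(broken) = 2651 kJ
  Bonds formed (products):
    C–C: 1 × 342 = 342
    C–H: 6 × 399 = 2394
    Σ(formed) = 2736 kJ
  ΔH_2 = 2651 − 2736 = −85 kJ
ΔH_1 − ΔH_2 = +59 kJ, so reaction 2 has the more negative ΔH; |ΔH_1 − ΔH_2| = 59 kJ.

Reaction 2, by 59 kJ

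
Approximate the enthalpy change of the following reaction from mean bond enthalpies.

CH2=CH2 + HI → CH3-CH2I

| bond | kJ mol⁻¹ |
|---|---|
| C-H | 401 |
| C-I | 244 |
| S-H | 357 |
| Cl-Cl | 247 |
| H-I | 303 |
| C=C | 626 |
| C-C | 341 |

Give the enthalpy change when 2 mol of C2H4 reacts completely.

Bonds broken (reactants):
  C-H: 4 × 401 = 1604
  C=C: 1 × 626 = 626
  H-I: 1 × 303 = 303
  Σ(broken) = 2533 kJ
Bonds formed (products):
  C-C: 1 × 341 = 341
  C-H: 5 × 401 = 2005
  C-I: 1 × 244 = 244
  Σ(formed) = 2590 kJ
ΔH = Σ(broken) − Σ(formed) = 2533 − 2590 = −57 kJ
For 2× the reaction as written: 2 × (−57) = −114 kJ

ΔH = −114 kJ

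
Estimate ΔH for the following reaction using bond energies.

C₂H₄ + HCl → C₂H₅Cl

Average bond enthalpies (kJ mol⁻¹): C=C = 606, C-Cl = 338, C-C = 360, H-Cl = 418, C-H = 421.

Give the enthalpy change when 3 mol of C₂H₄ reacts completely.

Bonds broken (reactants):
  C-H: 4 × 421 = 1684
  C=C: 1 × 606 = 606
  H-Cl: 1 × 418 = 418
  Σ(broken) = 2708 kJ
Bonds formed (products):
  C-C: 1 × 360 = 360
  C-Cl: 1 × 338 = 338
  C-H: 5 × 421 = 2105
  Σ(formed) = 2803 kJ
ΔH = Σ(broken) − Σ(formed) = 2708 − 2803 = −95 kJ
For 3× the reaction as written: 3 × (−95) = −285 kJ

ΔH = −285 kJ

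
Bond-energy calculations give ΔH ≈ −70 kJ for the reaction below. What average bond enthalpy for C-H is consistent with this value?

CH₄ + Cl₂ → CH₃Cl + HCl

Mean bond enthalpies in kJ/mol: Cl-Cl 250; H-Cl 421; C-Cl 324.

Let D be the C-H bond energy.
Σ(broken) = 4×D + 1×250 = 250 + 4D
Σ(formed) = 1×324 + 3×D + 1×421 = 745 + 3D
ΔH = Σ(broken) − Σ(formed) = (250 + 4D) − (745 + 3D) = −495 + D
Setting this equal to −70 kJ gives D = 425 kJ/mol.

D(C-H) ≈ 425 kJ/mol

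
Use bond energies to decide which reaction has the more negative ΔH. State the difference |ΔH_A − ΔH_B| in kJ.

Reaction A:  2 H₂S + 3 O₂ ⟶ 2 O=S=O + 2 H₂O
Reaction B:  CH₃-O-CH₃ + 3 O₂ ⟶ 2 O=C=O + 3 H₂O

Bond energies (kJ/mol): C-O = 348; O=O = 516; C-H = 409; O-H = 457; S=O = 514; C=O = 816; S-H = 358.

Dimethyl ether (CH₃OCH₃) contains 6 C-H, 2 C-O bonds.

Reaction B, by 404 kJ

Reaction A:
  Bonds broken (reactants):
    O=O: 3 × 516 = 1548
    S-H: 4 × 358 = 1432
    Σ(broken) = 2980 kJ
  Bonds formed (products):
    O-H: 4 × 457 = 1828
    S=O: 4 × 514 = 2056
    Σ(formed) = 3884 kJ
  ΔH_A = 2980 − 3884 = −904 kJ
Reaction B:
  Bonds broken (reactants):
    C-H: 6 × 409 = 2454
    C-O: 2 × 348 = 696
    O=O: 3 × 516 = 1548
    Σ(broken) = 4698 kJ
  Bonds formed (products):
    C=O: 4 × 816 = 3264
    O-H: 6 × 457 = 2742
    Σ(formed) = 6006 kJ
  ΔH_B = 4698 − 6006 = −1308 kJ
ΔH_A − ΔH_B = +404 kJ, so reaction B has the more negative ΔH; |ΔH_A − ΔH_B| = 404 kJ.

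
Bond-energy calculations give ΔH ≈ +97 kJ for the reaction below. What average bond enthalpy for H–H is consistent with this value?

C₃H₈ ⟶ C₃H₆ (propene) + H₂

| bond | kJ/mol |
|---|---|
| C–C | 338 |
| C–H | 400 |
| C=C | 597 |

D(H–H) ≈ 444 kJ/mol

Let D be the H–H bond energy.
Σ(broken) = 2×338 + 8×400 = 3876
Σ(formed) = 1×338 + 6×400 + 1×597 + 1×D = 3335 + D
ΔH = Σ(broken) − Σ(formed) = (3876) − (3335 + D) = +541 − D
Setting this equal to +97 kJ gives D = 444 kJ/mol.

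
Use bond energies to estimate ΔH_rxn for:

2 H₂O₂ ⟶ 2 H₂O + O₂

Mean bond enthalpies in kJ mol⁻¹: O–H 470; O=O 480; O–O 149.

Bonds broken (reactants):
  O–H: 4 × 470 = 1880
  O–O: 2 × 149 = 298
  Σ(broken) = 2178 kJ
Bonds formed (products):
  O–H: 4 × 470 = 1880
  O=O: 1 × 480 = 480
  Σ(formed) = 2360 kJ
ΔH = Σ(broken) − Σ(formed) = 2178 − 2360 = −182 kJ

ΔH ≈ −182 kJ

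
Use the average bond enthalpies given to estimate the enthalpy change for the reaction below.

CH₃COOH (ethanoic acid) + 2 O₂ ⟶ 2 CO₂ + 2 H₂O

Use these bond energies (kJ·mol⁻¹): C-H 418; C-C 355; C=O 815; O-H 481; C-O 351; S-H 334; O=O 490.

Bonds broken (reactants):
  C-C: 1 × 355 = 355
  C-H: 3 × 418 = 1254
  C-O: 1 × 351 = 351
  C=O: 1 × 815 = 815
  O-H: 1 × 481 = 481
  O=O: 2 × 490 = 980
  Σ(broken) = 4236 kJ
Bonds formed (products):
  C=O: 4 × 815 = 3260
  O-H: 4 × 481 = 1924
  Σ(formed) = 5184 kJ
ΔH = Σ(broken) − Σ(formed) = 4236 − 5184 = −948 kJ

ΔH ≈ −948 kJ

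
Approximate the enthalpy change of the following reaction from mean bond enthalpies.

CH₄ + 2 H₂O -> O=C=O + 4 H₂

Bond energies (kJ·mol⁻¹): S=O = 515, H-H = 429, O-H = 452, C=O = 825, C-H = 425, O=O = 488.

Bonds broken (reactants):
  C-H: 4 × 425 = 1700
  O-H: 4 × 452 = 1808
  Σ(broken) = 3508 kJ
Bonds formed (products):
  C=O: 2 × 825 = 1650
  H-H: 4 × 429 = 1716
  Σ(formed) = 3366 kJ
ΔH = Σ(broken) − Σ(formed) = 3508 − 3366 = +142 kJ

ΔH ≈ +142 kJ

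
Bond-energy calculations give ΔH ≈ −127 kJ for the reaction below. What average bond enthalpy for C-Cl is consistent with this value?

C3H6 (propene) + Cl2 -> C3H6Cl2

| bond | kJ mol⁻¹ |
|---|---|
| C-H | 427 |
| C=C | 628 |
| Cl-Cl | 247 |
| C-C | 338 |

D(C-Cl) ≈ 332 kJ/mol

Let D be the C-Cl bond energy.
Σ(broken) = 1×338 + 6×427 + 1×628 + 1×247 = 3775
Σ(formed) = 2×338 + 2×D + 6×427 = 3238 + 2D
ΔH = Σ(broken) − Σ(formed) = (3775) − (3238 + 2D) = +537 − 2D
Setting this equal to −127 kJ gives 2D = 664, so D = 332 kJ/mol.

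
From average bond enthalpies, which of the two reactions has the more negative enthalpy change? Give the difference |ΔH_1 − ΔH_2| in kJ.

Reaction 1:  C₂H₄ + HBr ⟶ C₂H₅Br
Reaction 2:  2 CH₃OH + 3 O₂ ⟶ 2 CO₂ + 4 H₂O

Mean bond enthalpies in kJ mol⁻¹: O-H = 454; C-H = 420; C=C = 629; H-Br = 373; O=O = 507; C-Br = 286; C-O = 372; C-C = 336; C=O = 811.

Reaction 1:
  Bonds broken (reactants):
    C-H: 4 × 420 = 1680
    C=C: 1 × 629 = 629
    H-Br: 1 × 373 = 373
    Σ(broken) = 2682 kJ
  Bonds formed (products):
    C-Br: 1 × 286 = 286
    C-C: 1 × 336 = 336
    C-H: 5 × 420 = 2100
    Σ(formed) = 2722 kJ
  ΔH_1 = 2682 − 2722 = −40 kJ
Reaction 2:
  Bonds broken (reactants):
    C-H: 6 × 420 = 2520
    C-O: 2 × 372 = 744
    O-H: 2 × 454 = 908
    O=O: 3 × 507 = 1521
    Σ(broken) = 5693 kJ
  Bonds formed (products):
    C=O: 4 × 811 = 3244
    O-H: 8 × 454 = 3632
    Σ(formed) = 6876 kJ
  ΔH_2 = 5693 − 6876 = −1183 kJ
ΔH_1 − ΔH_2 = +1143 kJ, so reaction 2 has the more negative ΔH; |ΔH_1 − ΔH_2| = 1143 kJ.

Reaction 2, by 1143 kJ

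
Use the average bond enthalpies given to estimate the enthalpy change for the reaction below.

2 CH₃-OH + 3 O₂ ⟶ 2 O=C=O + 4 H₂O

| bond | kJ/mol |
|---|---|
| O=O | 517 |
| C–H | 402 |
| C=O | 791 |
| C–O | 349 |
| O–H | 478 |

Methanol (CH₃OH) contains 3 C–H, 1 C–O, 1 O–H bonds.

ΔH ≈ −1371 kJ

Bonds broken (reactants):
  C–H: 6 × 402 = 2412
  C–O: 2 × 349 = 698
  O–H: 2 × 478 = 956
  O=O: 3 × 517 = 1551
  Σ(broken) = 5617 kJ
Bonds formed (products):
  C=O: 4 × 791 = 3164
  O–H: 8 × 478 = 3824
  Σ(formed) = 6988 kJ
ΔH = Σ(broken) − Σ(formed) = 5617 − 6988 = −1371 kJ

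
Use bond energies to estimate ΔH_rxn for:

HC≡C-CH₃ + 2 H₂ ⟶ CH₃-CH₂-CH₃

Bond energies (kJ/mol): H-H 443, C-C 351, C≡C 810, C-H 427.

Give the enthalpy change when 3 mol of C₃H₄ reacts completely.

ΔH = −1089 kJ

Bonds broken (reactants):
  C≡C: 1 × 810 = 810
  C-C: 1 × 351 = 351
  C-H: 4 × 427 = 1708
  H-H: 2 × 443 = 886
  Σ(broken) = 3755 kJ
Bonds formed (products):
  C-C: 2 × 351 = 702
  C-H: 8 × 427 = 3416
  Σ(formed) = 4118 kJ
ΔH = Σ(broken) − Σ(formed) = 3755 − 4118 = −363 kJ
For 3× the reaction as written: 3 × (−363) = −1089 kJ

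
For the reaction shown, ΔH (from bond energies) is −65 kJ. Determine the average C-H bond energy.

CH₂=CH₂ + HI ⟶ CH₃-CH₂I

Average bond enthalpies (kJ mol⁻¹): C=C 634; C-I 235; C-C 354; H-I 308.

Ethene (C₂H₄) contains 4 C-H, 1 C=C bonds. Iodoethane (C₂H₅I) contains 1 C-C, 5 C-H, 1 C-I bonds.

Let D be the C-H bond energy.
Σ(broken) = 4×D + 1×634 + 1×308 = 942 + 4D
Σ(formed) = 1×354 + 5×D + 1×235 = 589 + 5D
ΔH = Σ(broken) − Σ(formed) = (942 + 4D) − (589 + 5D) = +353 − D
Setting this equal to −65 kJ gives D = 418 kJ/mol.

D(C-H) ≈ 418 kJ/mol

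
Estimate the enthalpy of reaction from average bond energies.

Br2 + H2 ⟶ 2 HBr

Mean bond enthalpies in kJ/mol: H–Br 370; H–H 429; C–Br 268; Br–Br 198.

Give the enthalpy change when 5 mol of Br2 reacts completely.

ΔH = −565 kJ

Bonds broken (reactants):
  Br–Br: 1 × 198 = 198
  H–H: 1 × 429 = 429
  Σ(broken) = 627 kJ
Bonds formed (products):
  H–Br: 2 × 370 = 740
  Σ(formed) = 740 kJ
ΔH = Σ(broken) − Σ(formed) = 627 − 740 = −113 kJ
For 5× the reaction as written: 5 × (−113) = −565 kJ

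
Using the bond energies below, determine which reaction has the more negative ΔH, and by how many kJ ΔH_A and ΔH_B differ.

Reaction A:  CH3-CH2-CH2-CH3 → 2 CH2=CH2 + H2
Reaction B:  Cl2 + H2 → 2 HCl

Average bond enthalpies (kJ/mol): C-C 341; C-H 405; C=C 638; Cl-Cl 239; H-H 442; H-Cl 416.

Reaction A:
  Bonds broken (reactants):
    C-C: 3 × 341 = 1023
    C-H: 10 × 405 = 4050
    Σ(broken) = 5073 kJ
  Bonds formed (products):
    C-H: 8 × 405 = 3240
    C=C: 2 × 638 = 1276
    H-H: 1 × 442 = 442
    Σ(formed) = 4958 kJ
  ΔH_A = 5073 − 4958 = +115 kJ
Reaction B:
  Bonds broken (reactants):
    Cl-Cl: 1 × 239 = 239
    H-H: 1 × 442 = 442
    Σ(broken) = 681 kJ
  Bonds formed (products):
    H-Cl: 2 × 416 = 832
    Σ(formed) = 832 kJ
  ΔH_B = 681 − 832 = −151 kJ
ΔH_A − ΔH_B = +266 kJ, so reaction B has the more negative ΔH; |ΔH_A − ΔH_B| = 266 kJ.

Reaction B, by 266 kJ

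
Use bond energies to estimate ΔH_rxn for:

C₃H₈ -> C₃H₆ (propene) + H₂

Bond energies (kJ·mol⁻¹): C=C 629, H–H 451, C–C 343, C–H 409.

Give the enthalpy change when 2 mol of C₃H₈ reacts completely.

Bonds broken (reactants):
  C–C: 2 × 343 = 686
  C–H: 8 × 409 = 3272
  Σ(broken) = 3958 kJ
Bonds formed (products):
  C–C: 1 × 343 = 343
  C–H: 6 × 409 = 2454
  C=C: 1 × 629 = 629
  H–H: 1 × 451 = 451
  Σ(formed) = 3877 kJ
ΔH = Σ(broken) − Σ(formed) = 3958 − 3877 = +81 kJ
For 2× the reaction as written: 2 × (+81) = +162 kJ

ΔH = +162 kJ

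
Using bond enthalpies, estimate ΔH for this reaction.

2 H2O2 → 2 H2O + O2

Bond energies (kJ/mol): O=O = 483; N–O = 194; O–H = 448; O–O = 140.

ΔH ≈ −203 kJ

Bonds broken (reactants):
  O–H: 4 × 448 = 1792
  O–O: 2 × 140 = 280
  Σ(broken) = 2072 kJ
Bonds formed (products):
  O–H: 4 × 448 = 1792
  O=O: 1 × 483 = 483
  Σ(formed) = 2275 kJ
ΔH = Σ(broken) − Σ(formed) = 2072 − 2275 = −203 kJ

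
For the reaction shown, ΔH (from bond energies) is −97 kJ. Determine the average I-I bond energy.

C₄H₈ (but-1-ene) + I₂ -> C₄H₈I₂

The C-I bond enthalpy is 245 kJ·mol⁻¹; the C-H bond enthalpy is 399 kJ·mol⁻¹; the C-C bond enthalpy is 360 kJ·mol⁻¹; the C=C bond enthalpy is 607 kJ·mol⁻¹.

D(I-I) ≈ 146 kJ/mol

Let D be the I-I bond energy.
Σ(broken) = 2×360 + 8×399 + 1×607 + 1×D = 4519 + D
Σ(formed) = 3×360 + 8×399 + 2×245 = 4762
ΔH = Σ(broken) − Σ(formed) = (4519 + D) − (4762) = −243 + D
Setting this equal to −97 kJ gives D = 146 kJ/mol.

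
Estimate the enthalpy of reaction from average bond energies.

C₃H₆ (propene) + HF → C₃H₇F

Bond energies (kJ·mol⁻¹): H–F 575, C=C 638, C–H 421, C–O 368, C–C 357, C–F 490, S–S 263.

Bonds broken (reactants):
  C–C: 1 × 357 = 357
  C–H: 6 × 421 = 2526
  C=C: 1 × 638 = 638
  H–F: 1 × 575 = 575
  Σ(broken) = 4096 kJ
Bonds formed (products):
  C–C: 2 × 357 = 714
  C–F: 1 × 490 = 490
  C–H: 7 × 421 = 2947
  Σ(formed) = 4151 kJ
ΔH = Σ(broken) − Σ(formed) = 4096 − 4151 = −55 kJ

ΔH ≈ −55 kJ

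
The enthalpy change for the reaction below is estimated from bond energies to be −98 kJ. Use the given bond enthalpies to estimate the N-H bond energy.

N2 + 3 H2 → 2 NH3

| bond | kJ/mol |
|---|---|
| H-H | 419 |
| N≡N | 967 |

Let D be the N-H bond energy.
Σ(broken) = 3×419 + 1×967 = 2224
Σ(formed) = 6×D = 6D
ΔH = Σ(broken) − Σ(formed) = (2224) − (6D) = +2224 − 6D
Setting this equal to −98 kJ gives 6D = 2322, so D = 387 kJ/mol.

D(N-H) ≈ 387 kJ/mol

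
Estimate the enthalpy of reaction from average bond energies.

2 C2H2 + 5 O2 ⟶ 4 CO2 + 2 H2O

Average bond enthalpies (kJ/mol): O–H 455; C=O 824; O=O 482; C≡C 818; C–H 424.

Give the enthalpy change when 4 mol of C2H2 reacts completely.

Bonds broken (reactants):
  C≡C: 2 × 818 = 1636
  C–H: 4 × 424 = 1696
  O=O: 5 × 482 = 2410
  Σ(broken) = 5742 kJ
Bonds formed (products):
  C=O: 8 × 824 = 6592
  O–H: 4 × 455 = 1820
  Σ(formed) = 8412 kJ
ΔH = Σ(broken) − Σ(formed) = 5742 − 8412 = −2670 kJ
For 2× the reaction as written: 2 × (−2670) = −5340 kJ

ΔH = −5340 kJ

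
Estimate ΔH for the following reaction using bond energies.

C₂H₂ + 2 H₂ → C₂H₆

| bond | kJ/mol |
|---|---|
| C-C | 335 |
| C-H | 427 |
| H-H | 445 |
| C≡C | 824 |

Bonds broken (reactants):
  C≡C: 1 × 824 = 824
  C-H: 2 × 427 = 854
  H-H: 2 × 445 = 890
  Σ(broken) = 2568 kJ
Bonds formed (products):
  C-C: 1 × 335 = 335
  C-H: 6 × 427 = 2562
  Σ(formed) = 2897 kJ
ΔH = Σ(broken) − Σ(formed) = 2568 − 2897 = −329 kJ

ΔH ≈ −329 kJ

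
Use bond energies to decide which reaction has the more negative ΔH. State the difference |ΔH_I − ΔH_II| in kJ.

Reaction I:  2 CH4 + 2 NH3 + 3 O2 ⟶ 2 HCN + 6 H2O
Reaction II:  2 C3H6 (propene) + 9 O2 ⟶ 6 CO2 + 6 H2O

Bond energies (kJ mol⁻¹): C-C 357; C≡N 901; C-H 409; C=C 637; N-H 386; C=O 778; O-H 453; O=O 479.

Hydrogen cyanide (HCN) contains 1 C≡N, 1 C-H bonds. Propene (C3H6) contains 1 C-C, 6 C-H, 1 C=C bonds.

Reaction I:
  Bonds broken (reactants):
    C-H: 8 × 409 = 3272
    N-H: 6 × 386 = 2316
    O=O: 3 × 479 = 1437
    Σ(broken) = 7025 kJ
  Bonds formed (products):
    C≡N: 2 × 901 = 1802
    C-H: 2 × 409 = 818
    O-H: 12 × 453 = 5436
    Σ(formed) = 8056 kJ
  ΔH_I = 7025 − 8056 = −1031 kJ
Reaction II:
  Bonds broken (reactants):
    C-C: 2 × 357 = 714
    C-H: 12 × 409 = 4908
    C=C: 2 × 637 = 1274
    O=O: 9 × 479 = 4311
    Σ(broken) = 11207 kJ
  Bonds formed (products):
    C=O: 12 × 778 = 9336
    O-H: 12 × 453 = 5436
    Σ(formed) = 14772 kJ
  ΔH_II = 11207 − 14772 = −3565 kJ
ΔH_I − ΔH_II = +2534 kJ, so reaction II has the more negative ΔH; |ΔH_I − ΔH_II| = 2534 kJ.

Reaction II, by 2534 kJ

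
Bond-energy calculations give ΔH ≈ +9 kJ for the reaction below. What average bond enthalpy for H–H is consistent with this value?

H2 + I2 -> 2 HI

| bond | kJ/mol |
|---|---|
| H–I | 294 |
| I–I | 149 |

D(H–H) ≈ 448 kJ/mol

Let D be the H–H bond energy.
Σ(broken) = 1×D + 1×149 = 149 + D
Σ(formed) = 2×294 = 588
ΔH = Σ(broken) − Σ(formed) = (149 + D) − (588) = −439 + D
Setting this equal to +9 kJ gives D = 448 kJ/mol.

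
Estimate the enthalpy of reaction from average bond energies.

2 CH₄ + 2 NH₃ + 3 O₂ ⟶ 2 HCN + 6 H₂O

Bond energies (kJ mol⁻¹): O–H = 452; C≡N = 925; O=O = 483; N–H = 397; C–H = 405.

Bonds broken (reactants):
  C–H: 8 × 405 = 3240
  N–H: 6 × 397 = 2382
  O=O: 3 × 483 = 1449
  Σ(broken) = 7071 kJ
Bonds formed (products):
  C≡N: 2 × 925 = 1850
  C–H: 2 × 405 = 810
  O–H: 12 × 452 = 5424
  Σ(formed) = 8084 kJ
ΔH = Σ(broken) − Σ(formed) = 7071 − 8084 = −1013 kJ

ΔH ≈ −1013 kJ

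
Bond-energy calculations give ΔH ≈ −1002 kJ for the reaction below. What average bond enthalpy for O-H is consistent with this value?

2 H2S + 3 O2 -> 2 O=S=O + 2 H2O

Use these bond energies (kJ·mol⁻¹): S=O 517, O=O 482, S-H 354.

D(O-H) ≈ 449 kJ/mol

Let D be the O-H bond energy.
Σ(broken) = 3×482 + 4×354 = 2862
Σ(formed) = 4×D + 4×517 = 2068 + 4D
ΔH = Σ(broken) − Σ(formed) = (2862) − (2068 + 4D) = +794 − 4D
Setting this equal to −1002 kJ gives 4D = 1796, so D = 449 kJ/mol.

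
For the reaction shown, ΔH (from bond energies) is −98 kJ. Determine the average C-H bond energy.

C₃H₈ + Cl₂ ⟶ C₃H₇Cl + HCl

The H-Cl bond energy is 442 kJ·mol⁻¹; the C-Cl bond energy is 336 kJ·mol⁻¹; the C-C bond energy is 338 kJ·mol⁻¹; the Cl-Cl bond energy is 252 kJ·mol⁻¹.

Let D be the C-H bond energy.
Σ(broken) = 2×338 + 8×D + 1×252 = 928 + 8D
Σ(formed) = 2×338 + 1×336 + 7×D + 1×442 = 1454 + 7D
ΔH = Σ(broken) − Σ(formed) = (928 + 8D) − (1454 + 7D) = −526 + D
Setting this equal to −98 kJ gives D = 428 kJ/mol.

D(C-H) ≈ 428 kJ/mol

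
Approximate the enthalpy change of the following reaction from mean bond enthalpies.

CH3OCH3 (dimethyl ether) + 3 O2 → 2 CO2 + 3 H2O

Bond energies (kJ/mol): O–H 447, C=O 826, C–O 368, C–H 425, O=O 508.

ΔH ≈ −1176 kJ

Bonds broken (reactants):
  C–H: 6 × 425 = 2550
  C–O: 2 × 368 = 736
  O=O: 3 × 508 = 1524
  Σ(broken) = 4810 kJ
Bonds formed (products):
  C=O: 4 × 826 = 3304
  O–H: 6 × 447 = 2682
  Σ(formed) = 5986 kJ
ΔH = Σ(broken) − Σ(formed) = 4810 − 5986 = −1176 kJ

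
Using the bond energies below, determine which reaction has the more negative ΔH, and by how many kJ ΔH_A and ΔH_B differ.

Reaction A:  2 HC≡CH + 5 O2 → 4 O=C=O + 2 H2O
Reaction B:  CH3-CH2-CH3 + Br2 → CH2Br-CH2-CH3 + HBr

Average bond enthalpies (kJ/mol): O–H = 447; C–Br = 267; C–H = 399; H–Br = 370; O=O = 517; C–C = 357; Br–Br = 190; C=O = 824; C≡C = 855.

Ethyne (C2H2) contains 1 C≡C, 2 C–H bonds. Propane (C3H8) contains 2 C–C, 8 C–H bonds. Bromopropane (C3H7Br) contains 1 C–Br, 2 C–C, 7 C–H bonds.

Reaction A:
  Bonds broken (reactants):
    C≡C: 2 × 855 = 1710
    C–H: 4 × 399 = 1596
    O=O: 5 × 517 = 2585
    Σ(broken) = 5891 kJ
  Bonds formed (products):
    C=O: 8 × 824 = 6592
    O–H: 4 × 447 = 1788
    Σ(formed) = 8380 kJ
  ΔH_A = 5891 − 8380 = −2489 kJ
Reaction B:
  Bonds broken (reactants):
    Br–Br: 1 × 190 = 190
    C–C: 2 × 357 = 714
    C–H: 8 × 399 = 3192
    Σ(broken) = 4096 kJ
  Bonds formed (products):
    C–Br: 1 × 267 = 267
    C–C: 2 × 357 = 714
    C–H: 7 × 399 = 2793
    H–Br: 1 × 370 = 370
    Σ(formed) = 4144 kJ
  ΔH_B = 4096 − 4144 = −48 kJ
ΔH_A − ΔH_B = −2441 kJ, so reaction A has the more negative ΔH; |ΔH_A − ΔH_B| = 2441 kJ.

Reaction A, by 2441 kJ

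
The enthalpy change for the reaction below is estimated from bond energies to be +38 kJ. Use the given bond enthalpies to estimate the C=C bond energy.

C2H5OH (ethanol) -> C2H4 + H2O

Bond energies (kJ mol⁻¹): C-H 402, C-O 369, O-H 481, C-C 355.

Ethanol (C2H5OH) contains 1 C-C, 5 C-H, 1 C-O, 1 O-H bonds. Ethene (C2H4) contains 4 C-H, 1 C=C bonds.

Let D be the C=C bond energy.
Σ(broken) = 1×355 + 5×402 + 1×369 + 1×481 = 3215
Σ(formed) = 4×402 + 1×D + 2×481 = 2570 + D
ΔH = Σ(broken) − Σ(formed) = (3215) − (2570 + D) = +645 − D
Setting this equal to +38 kJ gives D = 607 kJ/mol.

D(C=C) ≈ 607 kJ/mol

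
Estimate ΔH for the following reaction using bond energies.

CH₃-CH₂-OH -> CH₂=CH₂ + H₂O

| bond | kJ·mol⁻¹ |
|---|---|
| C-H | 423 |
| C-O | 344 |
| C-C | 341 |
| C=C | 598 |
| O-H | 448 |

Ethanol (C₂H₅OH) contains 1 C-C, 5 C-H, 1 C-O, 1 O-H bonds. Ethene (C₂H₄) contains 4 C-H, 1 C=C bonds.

ΔH ≈ +62 kJ

Bonds broken (reactants):
  C-C: 1 × 341 = 341
  C-H: 5 × 423 = 2115
  C-O: 1 × 344 = 344
  O-H: 1 × 448 = 448
  Σ(broken) = 3248 kJ
Bonds formed (products):
  C-H: 4 × 423 = 1692
  C=C: 1 × 598 = 598
  O-H: 2 × 448 = 896
  Σ(formed) = 3186 kJ
ΔH = Σ(broken) − Σ(formed) = 3248 − 3186 = +62 kJ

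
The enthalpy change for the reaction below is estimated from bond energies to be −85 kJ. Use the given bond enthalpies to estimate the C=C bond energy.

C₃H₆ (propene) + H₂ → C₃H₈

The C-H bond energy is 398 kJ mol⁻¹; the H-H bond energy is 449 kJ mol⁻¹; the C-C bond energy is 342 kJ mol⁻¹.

Let D be the C=C bond energy.
Σ(broken) = 1×342 + 6×398 + 1×D + 1×449 = 3179 + D
Σ(formed) = 2×342 + 8×398 = 3868
ΔH = Σ(broken) − Σ(formed) = (3179 + D) − (3868) = −689 + D
Setting this equal to −85 kJ gives D = 604 kJ/mol.

D(C=C) ≈ 604 kJ/mol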